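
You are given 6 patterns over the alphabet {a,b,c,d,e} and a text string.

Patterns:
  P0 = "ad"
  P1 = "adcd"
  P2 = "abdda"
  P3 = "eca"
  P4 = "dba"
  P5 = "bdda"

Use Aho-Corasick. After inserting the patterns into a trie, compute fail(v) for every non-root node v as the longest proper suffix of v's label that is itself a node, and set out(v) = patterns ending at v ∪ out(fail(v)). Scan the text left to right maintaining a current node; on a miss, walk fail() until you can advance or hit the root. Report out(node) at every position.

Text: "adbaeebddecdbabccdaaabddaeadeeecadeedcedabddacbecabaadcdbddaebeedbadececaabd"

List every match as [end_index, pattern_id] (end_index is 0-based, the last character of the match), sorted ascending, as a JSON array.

Construct AC machine:
Trie (insert patterns):
  0='ε' goto a→1 b→15 d→12 e→9
  1='a' goto b→5 d→2
  2='ad' goto c→3  ←P0
  3='adc' goto d→4
  4='adcd' goto ·  ←P1
  5='ab' goto d→6
  6='abd' goto d→7
  7='abdd' goto a→8
  8='abdda' goto ·  ←P2
  9='e' goto c→10
  10='ec' goto a→11
  11='eca' goto ·  ←P3
  12='d' goto b→13
  13='db' goto a→14
  14='dba' goto ·  ←P4
  15='b' goto d→16
  16='bd' goto d→17
  17='bdd' goto a→18
  18='bdda' goto ·  ←P5

Failure links (BFS by depth):
  fail(1) 'a': from fail(0)=0 chase 'a': 0 ⇒ 0;  out=∅∪out(0)=∅
  fail(9) 'e': from fail(0)=0 chase 'e': 0 ⇒ 0;  out=∅∪out(0)=∅
  fail(12) 'd': from fail(0)=0 chase 'd': 0 ⇒ 0;  out=∅∪out(0)=∅
  fail(15) 'b': from fail(0)=0 chase 'b': 0 ⇒ 0;  out=∅∪out(0)=∅
  fail(2) 'ad': from fail(1)=0 chase 'd': 0 ⇒ 12;  out={0}∪out(12)={0}
  fail(5) 'ab': from fail(1)=0 chase 'b': 0 ⇒ 15;  out=∅∪out(15)=∅
  fail(10) 'ec': from fail(9)=0 chase 'c': 0 ⇒ 0;  out=∅∪out(0)=∅
  fail(13) 'db': from fail(12)=0 chase 'b': 0 ⇒ 15;  out=∅∪out(15)=∅
  fail(16) 'bd': from fail(15)=0 chase 'd': 0 ⇒ 12;  out=∅∪out(12)=∅
  fail(3) 'adc': from fail(2)=12 chase 'c': 12→0 ⇒ 0;  out=∅∪out(0)=∅
  fail(6) 'abd': from fail(5)=15 chase 'd': 15 ⇒ 16;  out=∅∪out(16)=∅
  fail(11) 'eca': from fail(10)=0 chase 'a': 0 ⇒ 1;  out={3}∪out(1)={3}
  fail(14) 'dba': from fail(13)=15 chase 'a': 15→0 ⇒ 1;  out={4}∪out(1)={4}
  fail(17) 'bdd': from fail(16)=12 chase 'd': 12→0 ⇒ 12;  out=∅∪out(12)=∅
  fail(4) 'adcd': from fail(3)=0 chase 'd': 0 ⇒ 12;  out={1}∪out(12)={1}
  fail(7) 'abdd': from fail(6)=16 chase 'd': 16 ⇒ 17;  out=∅∪out(17)=∅
  fail(18) 'bdda': from fail(17)=12 chase 'a': 12→0 ⇒ 1;  out={5}∪out(1)={5}
  fail(8) 'abdda': from fail(7)=17 chase 'a': 17 ⇒ 18;  out={2}∪out(18)={2,5}

Run:
i=0 'a': node 0→1
i=1 'd': node 1→2  emit P0@[0:1]
i=2 'b': node 2→13 (fail-walked)
i=3 'a': node 13→14  emit P4@[1:3]
i=4 'e': node 14→9 (fail-walked)
i=5 'e': node 9→9 (fail-walked)
i=6 'b': node 9→15 (fail-walked)
i=7 'd': node 15→16
i=8 'd': node 16→17
i=9 'e': node 17→9 (fail-walked)
i=10 'c': node 9→10
i=11 'd': node 10→12 (fail-walked)
i=12 'b': node 12→13
i=13 'a': node 13→14  emit P4@[11:13]
i=14 'b': node 14→5 (fail-walked)
i=15 'c': node 5→0 (fail-walked)
i=16 'c': node 0→0
i=17 'd': node 0→12
i=18 'a': node 12→1 (fail-walked)
i=19 'a': node 1→1 (fail-walked)
i=20 'a': node 1→1 (fail-walked)
i=21 'b': node 1→5
i=22 'd': node 5→6
i=23 'd': node 6→7
i=24 'a': node 7→8  emit P2@[20:24],P5@[21:24]
i=25 'e': node 8→9 (fail-walked)
i=26 'a': node 9→1 (fail-walked)
i=27 'd': node 1→2  emit P0@[26:27]
i=28 'e': node 2→9 (fail-walked)
i=29 'e': node 9→9 (fail-walked)
i=30 'e': node 9→9 (fail-walked)
i=31 'c': node 9→10
i=32 'a': node 10→11  emit P3@[30:32]
i=33 'd': node 11→2 (fail-walked)  emit P0@[32:33]
i=34 'e': node 2→9 (fail-walked)
i=35 'e': node 9→9 (fail-walked)
i=36 'd': node 9→12 (fail-walked)
i=37 'c': node 12→0 (fail-walked)
i=38 'e': node 0→9
i=39 'd': node 9→12 (fail-walked)
i=40 'a': node 12→1 (fail-walked)
i=41 'b': node 1→5
i=42 'd': node 5→6
i=43 'd': node 6→7
i=44 'a': node 7→8  emit P2@[40:44],P5@[41:44]
i=45 'c': node 8→0 (fail-walked)
i=46 'b': node 0→15
i=47 'e': node 15→9 (fail-walked)
i=48 'c': node 9→10
i=49 'a': node 10→11  emit P3@[47:49]
i=50 'b': node 11→5 (fail-walked)
i=51 'a': node 5→1 (fail-walked)
i=52 'a': node 1→1 (fail-walked)
i=53 'd': node 1→2  emit P0@[52:53]
i=54 'c': node 2→3
i=55 'd': node 3→4  emit P1@[52:55]
i=56 'b': node 4→13 (fail-walked)
i=57 'd': node 13→16 (fail-walked)
i=58 'd': node 16→17
i=59 'a': node 17→18  emit P5@[56:59]
i=60 'e': node 18→9 (fail-walked)
i=61 'b': node 9→15 (fail-walked)
i=62 'e': node 15→9 (fail-walked)
i=63 'e': node 9→9 (fail-walked)
i=64 'd': node 9→12 (fail-walked)
i=65 'b': node 12→13
i=66 'a': node 13→14  emit P4@[64:66]
i=67 'd': node 14→2 (fail-walked)  emit P0@[66:67]
i=68 'e': node 2→9 (fail-walked)
i=69 'c': node 9→10
i=70 'e': node 10→9 (fail-walked)
i=71 'c': node 9→10
i=72 'a': node 10→11  emit P3@[70:72]
i=73 'a': node 11→1 (fail-walked)
i=74 'b': node 1→5
i=75 'd': node 5→6

Matches: [[1,0],[3,4],[13,4],[24,2],[24,5],[27,0],[32,3],[33,0],[44,2],[44,5],[49,3],[53,0],[55,1],[59,5],[66,4],[67,0],[72,3]]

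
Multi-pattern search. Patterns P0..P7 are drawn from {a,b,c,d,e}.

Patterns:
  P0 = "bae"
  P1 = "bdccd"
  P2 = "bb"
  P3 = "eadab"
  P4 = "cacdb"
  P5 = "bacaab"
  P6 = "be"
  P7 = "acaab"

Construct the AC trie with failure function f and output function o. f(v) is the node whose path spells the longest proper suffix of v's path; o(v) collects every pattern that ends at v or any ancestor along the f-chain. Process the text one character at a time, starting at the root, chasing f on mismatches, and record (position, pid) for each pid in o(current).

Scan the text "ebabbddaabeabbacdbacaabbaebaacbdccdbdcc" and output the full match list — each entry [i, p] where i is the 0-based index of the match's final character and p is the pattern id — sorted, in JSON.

Construct AC machine:
Trie nodes:
  0='ε' goto a→24 b→1 c→14 e→9
  1='b' goto a→2 b→8 d→4 e→23
  2='ba' goto c→19 e→3
  3='bae' goto ·  [P0 ends]
  4='bd' goto c→5
  5='bdc' goto c→6
  6='bdcc' goto d→7
  7='bdccd' goto ·  [P1 ends]
  8='bb' goto ·  [P2 ends]
  9='e' goto a→10
  10='ea' goto d→11
  11='ead' goto a→12
  12='eada' goto b→13
  13='eadab' goto ·  [P3 ends]
  14='c' goto a→15
  15='ca' goto c→16
  16='cac' goto d→17
  17='cacd' goto b→18
  18='cacdb' goto ·  [P4 ends]
  19='bac' goto a→20
  20='baca' goto a→21
  21='bacaa' goto b→22
  22='bacaab' goto ·  [P5 ends]
  23='be' goto ·  [P6 ends]
  24='a' goto c→25
  25='ac' goto a→26
  26='aca' goto a→27
  27='acaa' goto b→28
  28='acaab' goto ·  [P7 ends]

Failure links (BFS by depth):
  fail(1) 'b': from fail(0)=0 chase 'b': 0 ⇒ 0;  out=∅∪out(0)=∅
  fail(9) 'e': from fail(0)=0 chase 'e': 0 ⇒ 0;  out=∅∪out(0)=∅
  fail(14) 'c': from fail(0)=0 chase 'c': 0 ⇒ 0;  out=∅∪out(0)=∅
  fail(24) 'a': from fail(0)=0 chase 'a': 0 ⇒ 0;  out=∅∪out(0)=∅
  fail(2) 'ba': from fail(1)=0 chase 'a': 0 ⇒ 24;  out=∅∪out(24)=∅
  fail(4) 'bd': from fail(1)=0 chase 'd': 0 ⇒ 0;  out=∅∪out(0)=∅
  fail(8) 'bb': from fail(1)=0 chase 'b': 0 ⇒ 1;  out={2}∪out(1)={2}
  fail(10) 'ea': from fail(9)=0 chase 'a': 0 ⇒ 24;  out=∅∪out(24)=∅
  fail(15) 'ca': from fail(14)=0 chase 'a': 0 ⇒ 24;  out=∅∪out(24)=∅
  fail(23) 'be': from fail(1)=0 chase 'e': 0 ⇒ 9;  out={6}∪out(9)={6}
  fail(25) 'ac': from fail(24)=0 chase 'c': 0 ⇒ 14;  out=∅∪out(14)=∅
  fail(3) 'bae': from fail(2)=24 chase 'e': 24→0 ⇒ 9;  out={0}∪out(9)={0}
  fail(5) 'bdc': from fail(4)=0 chase 'c': 0 ⇒ 14;  out=∅∪out(14)=∅
  fail(11) 'ead': from fail(10)=24 chase 'd': 24→0 ⇒ 0;  out=∅∪out(0)=∅
  fail(16) 'cac': from fail(15)=24 chase 'c': 24 ⇒ 25;  out=∅∪out(25)=∅
  fail(19) 'bac': from fail(2)=24 chase 'c': 24 ⇒ 25;  out=∅∪out(25)=∅
  fail(26) 'aca': from fail(25)=14 chase 'a': 14 ⇒ 15;  out=∅∪out(15)=∅
  fail(6) 'bdcc': from fail(5)=14 chase 'c': 14→0 ⇒ 14;  out=∅∪out(14)=∅
  fail(12) 'eada': from fail(11)=0 chase 'a': 0 ⇒ 24;  out=∅∪out(24)=∅
  fail(17) 'cacd': from fail(16)=25 chase 'd': 25→14→0 ⇒ 0;  out=∅∪out(0)=∅
  fail(20) 'baca': from fail(19)=25 chase 'a': 25 ⇒ 26;  out=∅∪out(26)=∅
  fail(27) 'acaa': from fail(26)=15 chase 'a': 15→24→0 ⇒ 24;  out=∅∪out(24)=∅
  fail(7) 'bdccd': from fail(6)=14 chase 'd': 14→0 ⇒ 0;  out={1}∪out(0)={1}
  fail(13) 'eadab': from fail(12)=24 chase 'b': 24→0 ⇒ 1;  out={3}∪out(1)={3}
  fail(18) 'cacdb': from fail(17)=0 chase 'b': 0 ⇒ 1;  out={4}∪out(1)={4}
  fail(21) 'bacaa': from fail(20)=26 chase 'a': 26 ⇒ 27;  out=∅∪out(27)=∅
  fail(28) 'acaab': from fail(27)=24 chase 'b': 24→0 ⇒ 1;  out={7}∪out(1)={7}
  fail(22) 'bacaab': from fail(21)=27 chase 'b': 27 ⇒ 28;  out={5}∪out(28)={5,7}

Text stream:
[0] read 'e'  n0⇒n9
[1] read 'b'  n9⇒n1 ·f
[2] read 'a'  n1⇒n2
[3] read 'b'  n2⇒n1 ·f
[4] read 'b'  n1⇒n8  ** P2@[3:4]
[5] read 'd'  n8⇒n4 ·f
[6] read 'd'  n4⇒n0 ·f
[7] read 'a'  n0⇒n24
[8] read 'a'  n24⇒n24 ·f
[9] read 'b'  n24⇒n1 ·f
[10] read 'e'  n1⇒n23  ** P6@[9:10]
[11] read 'a'  n23⇒n10 ·f
[12] read 'b'  n10⇒n1 ·f
[13] read 'b'  n1⇒n8  ** P2@[12:13]
[14] read 'a'  n8⇒n2 ·f
[15] read 'c'  n2⇒n19
[16] read 'd'  n19⇒n0 ·f
[17] read 'b'  n0⇒n1
[18] read 'a'  n1⇒n2
[19] read 'c'  n2⇒n19
[20] read 'a'  n19⇒n20
[21] read 'a'  n20⇒n21
[22] read 'b'  n21⇒n22  ** P5@[17:22],P7@[18:22]
[23] read 'b'  n22⇒n8 ·f  ** P2@[22:23]
[24] read 'a'  n8⇒n2 ·f
[25] read 'e'  n2⇒n3  ** P0@[23:25]
[26] read 'b'  n3⇒n1 ·f
[27] read 'a'  n1⇒n2
[28] read 'a'  n2⇒n24 ·f
[29] read 'c'  n24⇒n25
[30] read 'b'  n25⇒n1 ·f
[31] read 'd'  n1⇒n4
[32] read 'c'  n4⇒n5
[33] read 'c'  n5⇒n6
[34] read 'd'  n6⇒n7  ** P1@[30:34]
[35] read 'b'  n7⇒n1 ·f
[36] read 'd'  n1⇒n4
[37] read 'c'  n4⇒n5
[38] read 'c'  n5⇒n6

Result: [[4,2],[10,6],[13,2],[22,5],[22,7],[23,2],[25,0],[34,1]]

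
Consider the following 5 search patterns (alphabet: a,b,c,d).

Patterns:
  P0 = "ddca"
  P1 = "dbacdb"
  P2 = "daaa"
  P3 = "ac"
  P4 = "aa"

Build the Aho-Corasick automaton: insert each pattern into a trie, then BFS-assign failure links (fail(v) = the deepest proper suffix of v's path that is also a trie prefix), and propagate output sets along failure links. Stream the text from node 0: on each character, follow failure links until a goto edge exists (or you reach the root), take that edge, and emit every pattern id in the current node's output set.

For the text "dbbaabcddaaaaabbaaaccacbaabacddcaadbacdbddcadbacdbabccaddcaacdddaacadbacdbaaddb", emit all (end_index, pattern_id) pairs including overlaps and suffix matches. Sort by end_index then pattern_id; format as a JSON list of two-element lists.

Construct AC machine:
Trie nodes:
  0='ε' goto a→13 d→1
  1='d' goto a→10 b→5 d→2
  2='dd' goto c→3
  3='ddc' goto a→4
  4='ddca' goto ·  ←P0
  5='db' goto a→6
  6='dba' goto c→7
  7='dbac' goto d→8
  8='dbacd' goto b→9
  9='dbacdb' goto ·  ←P1
  10='da' goto a→11
  11='daa' goto a→12
  12='daaa' goto ·  ←P2
  13='a' goto a→15 c→14
  14='ac' goto ·  ←P3
  15='aa' goto ·  ←P4

Failure links (BFS by depth):
  n1('d'): parent n0 fail=0; on 'd' 0 → fail=0;  out ∅∪∅=∅
  n13('a'): parent n0 fail=0; on 'a' 0 → fail=0;  out ∅∪∅=∅
  n2('dd'): parent n1 fail=0; on 'd' 0 → fail=1;  out ∅∪∅=∅
  n5('db'): parent n1 fail=0; on 'b' 0 → fail=0;  out ∅∪∅=∅
  n10('da'): parent n1 fail=0; on 'a' 0 → fail=13;  out ∅∪∅=∅
  n14('ac'): parent n13 fail=0; on 'c' 0 → fail=0;  out {3}∪∅={3}
  n15('aa'): parent n13 fail=0; on 'a' 0 → fail=13;  out {4}∪∅={4}
  n3('ddc'): parent n2 fail=1; on 'c' 1→0 → fail=0;  out ∅∪∅=∅
  n6('dba'): parent n5 fail=0; on 'a' 0 → fail=13;  out ∅∪∅=∅
  n11('daa'): parent n10 fail=13; on 'a' 13 → fail=15;  out ∅∪{4}={4}
  n4('ddca'): parent n3 fail=0; on 'a' 0 → fail=13;  out {0}∪∅={0}
  n7('dbac'): parent n6 fail=13; on 'c' 13 → fail=14;  out ∅∪{3}={3}
  n12('daaa'): parent n11 fail=15; on 'a' 15→13 → fail=15;  out {2}∪{4}={2,4}
  n8('dbacd'): parent n7 fail=14; on 'd' 14→0 → fail=1;  out ∅∪∅=∅
  n9('dbacdb'): parent n8 fail=1; on 'b' 1 → fail=5;  out {1}∪∅={1}

Scan:
pos 0 'd': at 1
pos 1 'b': at 5
pos 2 'b': at 0 (via fail)
pos 3 'a': at 13
pos 4 'a': at 15  ** P4@[3:4]
pos 5 'b': at 0 (via fail)
pos 6 'c': at 0
pos 7 'd': at 1
pos 8 'd': at 2
pos 9 'a': at 10 (via fail)
pos 10 'a': at 11  ** P4@[9:10]
pos 11 'a': at 12  ** P2@[8:11],P4@[10:11]
pos 12 'a': at 15 (via fail)  ** P4@[11:12]
pos 13 'a': at 15 (via fail)  ** P4@[12:13]
pos 14 'b': at 0 (via fail)
pos 15 'b': at 0
pos 16 'a': at 13
pos 17 'a': at 15  ** P4@[16:17]
pos 18 'a': at 15 (via fail)  ** P4@[17:18]
pos 19 'c': at 14 (via fail)  ** P3@[18:19]
pos 20 'c': at 0 (via fail)
pos 21 'a': at 13
pos 22 'c': at 14  ** P3@[21:22]
pos 23 'b': at 0 (via fail)
pos 24 'a': at 13
pos 25 'a': at 15  ** P4@[24:25]
pos 26 'b': at 0 (via fail)
pos 27 'a': at 13
pos 28 'c': at 14  ** P3@[27:28]
pos 29 'd': at 1 (via fail)
pos 30 'd': at 2
pos 31 'c': at 3
pos 32 'a': at 4  ** P0@[29:32]
pos 33 'a': at 15 (via fail)  ** P4@[32:33]
pos 34 'd': at 1 (via fail)
pos 35 'b': at 5
pos 36 'a': at 6
pos 37 'c': at 7  ** P3@[36:37]
pos 38 'd': at 8
pos 39 'b': at 9  ** P1@[34:39]
pos 40 'd': at 1 (via fail)
pos 41 'd': at 2
pos 42 'c': at 3
pos 43 'a': at 4  ** P0@[40:43]
pos 44 'd': at 1 (via fail)
pos 45 'b': at 5
pos 46 'a': at 6
pos 47 'c': at 7  ** P3@[46:47]
pos 48 'd': at 8
pos 49 'b': at 9  ** P1@[44:49]
pos 50 'a': at 6 (via fail)
pos 51 'b': at 0 (via fail)
pos 52 'c': at 0
pos 53 'c': at 0
pos 54 'a': at 13
pos 55 'd': at 1 (via fail)
pos 56 'd': at 2
pos 57 'c': at 3
pos 58 'a': at 4  ** P0@[55:58]
pos 59 'a': at 15 (via fail)  ** P4@[58:59]
pos 60 'c': at 14 (via fail)  ** P3@[59:60]
pos 61 'd': at 1 (via fail)
pos 62 'd': at 2
pos 63 'd': at 2 (via fail)
pos 64 'a': at 10 (via fail)
pos 65 'a': at 11  ** P4@[64:65]
pos 66 'c': at 14 (via fail)  ** P3@[65:66]
pos 67 'a': at 13 (via fail)
pos 68 'd': at 1 (via fail)
pos 69 'b': at 5
pos 70 'a': at 6
pos 71 'c': at 7  ** P3@[70:71]
pos 72 'd': at 8
pos 73 'b': at 9  ** P1@[68:73]
pos 74 'a': at 6 (via fail)
pos 75 'a': at 15 (via fail)  ** P4@[74:75]
pos 76 'd': at 1 (via fail)
pos 77 'd': at 2
pos 78 'b': at 5 (via fail)

Matches: [[4,4],[10,4],[11,2],[11,4],[12,4],[13,4],[17,4],[18,4],[19,3],[22,3],[25,4],[28,3],[32,0],[33,4],[37,3],[39,1],[43,0],[47,3],[49,1],[58,0],[59,4],[60,3],[65,4],[66,3],[71,3],[73,1],[75,4]]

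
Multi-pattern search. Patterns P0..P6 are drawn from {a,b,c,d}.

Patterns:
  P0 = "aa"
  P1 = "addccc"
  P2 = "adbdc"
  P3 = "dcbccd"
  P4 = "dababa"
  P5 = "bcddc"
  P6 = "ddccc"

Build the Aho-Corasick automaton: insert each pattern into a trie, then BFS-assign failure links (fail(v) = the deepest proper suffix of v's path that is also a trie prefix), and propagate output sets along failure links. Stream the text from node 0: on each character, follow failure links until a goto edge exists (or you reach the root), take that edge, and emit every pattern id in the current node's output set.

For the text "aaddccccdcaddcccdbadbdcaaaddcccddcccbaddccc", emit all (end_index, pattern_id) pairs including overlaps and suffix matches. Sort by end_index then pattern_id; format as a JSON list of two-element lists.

Build:
Trie (insert patterns):
  0='ε' goto a→1 b→22 d→11
  1='a' goto a→2 d→3
  2='aa' goto ·  ←P0
  3='ad' goto b→8 d→4
  4='add' goto c→5
  5='addc' goto c→6
  6='addcc' goto c→7
  7='addccc' goto ·  ←P1
  8='adb' goto d→9
  9='adbd' goto c→10
  10='adbdc' goto ·  ←P2
  11='d' goto a→17 c→12 d→27
  12='dc' goto b→13
  13='dcb' goto c→14
  14='dcbc' goto c→15
  15='dcbcc' goto d→16
  16='dcbccd' goto ·  ←P3
  17='da' goto b→18
  18='dab' goto a→19
  19='daba' goto b→20
  20='dabab' goto a→21
  21='dababa' goto ·  ←P4
  22='b' goto c→23
  23='bc' goto d→24
  24='bcd' goto d→25
  25='bcdd' goto c→26
  26='bcddc' goto ·  ←P5
  27='dd' goto c→28
  28='ddc' goto c→29
  29='ddcc' goto c→30
  30='ddccc' goto ·  ←P6

BFS fail/out derivation:
  n1('a'): parent n0 fail=0; on 'a' 0 → fail=0;  out ∅∪∅=∅
  n11('d'): parent n0 fail=0; on 'd' 0 → fail=0;  out ∅∪∅=∅
  n22('b'): parent n0 fail=0; on 'b' 0 → fail=0;  out ∅∪∅=∅
  n2('aa'): parent n1 fail=0; on 'a' 0 → fail=1;  out {0}∪∅={0}
  n3('ad'): parent n1 fail=0; on 'd' 0 → fail=11;  out ∅∪∅=∅
  n12('dc'): parent n11 fail=0; on 'c' 0 → fail=0;  out ∅∪∅=∅
  n17('da'): parent n11 fail=0; on 'a' 0 → fail=1;  out ∅∪∅=∅
  n23('bc'): parent n22 fail=0; on 'c' 0 → fail=0;  out ∅∪∅=∅
  n27('dd'): parent n11 fail=0; on 'd' 0 → fail=11;  out ∅∪∅=∅
  n4('add'): parent n3 fail=11; on 'd' 11 → fail=27;  out ∅∪∅=∅
  n8('adb'): parent n3 fail=11; on 'b' 11→0 → fail=22;  out ∅∪∅=∅
  n13('dcb'): parent n12 fail=0; on 'b' 0 → fail=22;  out ∅∪∅=∅
  n18('dab'): parent n17 fail=1; on 'b' 1→0 → fail=22;  out ∅∪∅=∅
  n24('bcd'): parent n23 fail=0; on 'd' 0 → fail=11;  out ∅∪∅=∅
  n28('ddc'): parent n27 fail=11; on 'c' 11 → fail=12;  out ∅∪∅=∅
  n5('addc'): parent n4 fail=27; on 'c' 27 → fail=28;  out ∅∪∅=∅
  n9('adbd'): parent n8 fail=22; on 'd' 22→0 → fail=11;  out ∅∪∅=∅
  n14('dcbc'): parent n13 fail=22; on 'c' 22 → fail=23;  out ∅∪∅=∅
  n19('daba'): parent n18 fail=22; on 'a' 22→0 → fail=1;  out ∅∪∅=∅
  n25('bcdd'): parent n24 fail=11; on 'd' 11 → fail=27;  out ∅∪∅=∅
  n29('ddcc'): parent n28 fail=12; on 'c' 12→0 → fail=0;  out ∅∪∅=∅
  n6('addcc'): parent n5 fail=28; on 'c' 28 → fail=29;  out ∅∪∅=∅
  n10('adbdc'): parent n9 fail=11; on 'c' 11 → fail=12;  out {2}∪∅={2}
  n15('dcbcc'): parent n14 fail=23; on 'c' 23→0 → fail=0;  out ∅∪∅=∅
  n20('dabab'): parent n19 fail=1; on 'b' 1→0 → fail=22;  out ∅∪∅=∅
  n26('bcddc'): parent n25 fail=27; on 'c' 27 → fail=28;  out {5}∪∅={5}
  n30('ddccc'): parent n29 fail=0; on 'c' 0 → fail=0;  out {6}∪∅={6}
  n7('addccc'): parent n6 fail=29; on 'c' 29 → fail=30;  out {1}∪{6}={1,6}
  n16('dcbccd'): parent n15 fail=0; on 'd' 0 → fail=11;  out {3}∪∅={3}
  n21('dababa'): parent n20 fail=22; on 'a' 22→0 → fail=1;  out {4}∪∅={4}

Text stream:
[0] read 'a'  n0⇒n1
[1] read 'a'  n1⇒n2  emit P0@[0:1]
[2] read 'd'  n2⇒n3 ·f
[3] read 'd'  n3⇒n4
[4] read 'c'  n4⇒n5
[5] read 'c'  n5⇒n6
[6] read 'c'  n6⇒n7  emit P1@[1:6],P6@[2:6]
[7] read 'c'  n7⇒n0 ·f
[8] read 'd'  n0⇒n11
[9] read 'c'  n11⇒n12
[10] read 'a'  n12⇒n1 ·f
[11] read 'd'  n1⇒n3
[12] read 'd'  n3⇒n4
[13] read 'c'  n4⇒n5
[14] read 'c'  n5⇒n6
[15] read 'c'  n6⇒n7  emit P1@[10:15],P6@[11:15]
[16] read 'd'  n7⇒n11 ·f
[17] read 'b'  n11⇒n22 ·f
[18] read 'a'  n22⇒n1 ·f
[19] read 'd'  n1⇒n3
[20] read 'b'  n3⇒n8
[21] read 'd'  n8⇒n9
[22] read 'c'  n9⇒n10  emit P2@[18:22]
[23] read 'a'  n10⇒n1 ·f
[24] read 'a'  n1⇒n2  emit P0@[23:24]
[25] read 'a'  n2⇒n2 ·f  emit P0@[24:25]
[26] read 'd'  n2⇒n3 ·f
[27] read 'd'  n3⇒n4
[28] read 'c'  n4⇒n5
[29] read 'c'  n5⇒n6
[30] read 'c'  n6⇒n7  emit P1@[25:30],P6@[26:30]
[31] read 'd'  n7⇒n11 ·f
[32] read 'd'  n11⇒n27
[33] read 'c'  n27⇒n28
[34] read 'c'  n28⇒n29
[35] read 'c'  n29⇒n30  emit P6@[31:35]
[36] read 'b'  n30⇒n22 ·f
[37] read 'a'  n22⇒n1 ·f
[38] read 'd'  n1⇒n3
[39] read 'd'  n3⇒n4
[40] read 'c'  n4⇒n5
[41] read 'c'  n5⇒n6
[42] read 'c'  n6⇒n7  emit P1@[37:42],P6@[38:42]

All matches (sorted): [[1,0],[6,1],[6,6],[15,1],[15,6],[22,2],[24,0],[25,0],[30,1],[30,6],[35,6],[42,1],[42,6]]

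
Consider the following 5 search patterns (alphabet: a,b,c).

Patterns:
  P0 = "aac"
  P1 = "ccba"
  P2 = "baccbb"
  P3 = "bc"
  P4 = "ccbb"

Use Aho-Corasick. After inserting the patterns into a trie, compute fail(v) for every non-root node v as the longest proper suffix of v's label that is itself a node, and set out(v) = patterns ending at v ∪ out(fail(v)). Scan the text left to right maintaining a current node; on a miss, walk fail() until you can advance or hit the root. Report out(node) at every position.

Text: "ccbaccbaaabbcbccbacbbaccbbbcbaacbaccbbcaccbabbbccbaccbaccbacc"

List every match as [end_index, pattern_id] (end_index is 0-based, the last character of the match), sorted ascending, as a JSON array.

Construct AC machine:
Trie (insert patterns):
  n0 'ε': a→1 b→8 c→4
  n1 'a': a→2
  n2 'aa': c→3
  n3 'aac': ·  [P0 ends]
  n4 'c': c→5
  n5 'cc': b→6
  n6 'ccb': a→7 b→15
  n7 'ccba': ·  [P1 ends]
  n8 'b': a→9 c→14
  n9 'ba': c→10
  n10 'bac': c→11
  n11 'bacc': b→12
  n12 'baccb': b→13
  n13 'baccbb': ·  [P2 ends]
  n14 'bc': ·  [P3 ends]
  n15 'ccbb': ·  [P4 ends]

BFS fail/out derivation:
  n1('a'): parent n0 fail=0; on 'a' 0 → fail=0;  out ∅∪∅=∅
  n4('c'): parent n0 fail=0; on 'c' 0 → fail=0;  out ∅∪∅=∅
  n8('b'): parent n0 fail=0; on 'b' 0 → fail=0;  out ∅∪∅=∅
  n2('aa'): parent n1 fail=0; on 'a' 0 → fail=1;  out ∅∪∅=∅
  n5('cc'): parent n4 fail=0; on 'c' 0 → fail=4;  out ∅∪∅=∅
  n9('ba'): parent n8 fail=0; on 'a' 0 → fail=1;  out ∅∪∅=∅
  n14('bc'): parent n8 fail=0; on 'c' 0 → fail=4;  out {3}∪∅={3}
  n3('aac'): parent n2 fail=1; on 'c' 1→0 → fail=4;  out {0}∪∅={0}
  n6('ccb'): parent n5 fail=4; on 'b' 4→0 → fail=8;  out ∅∪∅=∅
  n10('bac'): parent n9 fail=1; on 'c' 1→0 → fail=4;  out ∅∪∅=∅
  n7('ccba'): parent n6 fail=8; on 'a' 8 → fail=9;  out {1}∪∅={1}
  n11('bacc'): parent n10 fail=4; on 'c' 4 → fail=5;  out ∅∪∅=∅
  n15('ccbb'): parent n6 fail=8; on 'b' 8→0 → fail=8;  out {4}∪∅={4}
  n12('baccb'): parent n11 fail=5; on 'b' 5 → fail=6;  out ∅∪∅=∅
  n13('baccbb'): parent n12 fail=6; on 'b' 6 → fail=15;  out {2}∪{4}={2,4}

Scan:
pos 0 'c': at 4
pos 1 'c': at 5
pos 2 'b': at 6
pos 3 'a': at 7  → match P1@[0:3]
pos 4 'c': at 10 (fail-walked)
pos 5 'c': at 11
pos 6 'b': at 12
pos 7 'a': at 7 (fail-walked)  → match P1@[4:7]
pos 8 'a': at 2 (fail-walked)
pos 9 'a': at 2 (fail-walked)
pos 10 'b': at 8 (fail-walked)
pos 11 'b': at 8 (fail-walked)
pos 12 'c': at 14  → match P3@[11:12]
pos 13 'b': at 8 (fail-walked)
pos 14 'c': at 14  → match P3@[13:14]
pos 15 'c': at 5 (fail-walked)
pos 16 'b': at 6
pos 17 'a': at 7  → match P1@[14:17]
pos 18 'c': at 10 (fail-walked)
pos 19 'b': at 8 (fail-walked)
pos 20 'b': at 8 (fail-walked)
pos 21 'a': at 9
pos 22 'c': at 10
pos 23 'c': at 11
pos 24 'b': at 12
pos 25 'b': at 13  → match P2@[20:25],P4@[22:25]
pos 26 'b': at 8 (fail-walked)
pos 27 'c': at 14  → match P3@[26:27]
pos 28 'b': at 8 (fail-walked)
pos 29 'a': at 9
pos 30 'a': at 2 (fail-walked)
pos 31 'c': at 3  → match P0@[29:31]
pos 32 'b': at 8 (fail-walked)
pos 33 'a': at 9
pos 34 'c': at 10
pos 35 'c': at 11
pos 36 'b': at 12
pos 37 'b': at 13  → match P2@[32:37],P4@[34:37]
pos 38 'c': at 14 (fail-walked)  → match P3@[37:38]
pos 39 'a': at 1 (fail-walked)
pos 40 'c': at 4 (fail-walked)
pos 41 'c': at 5
pos 42 'b': at 6
pos 43 'a': at 7  → match P1@[40:43]
pos 44 'b': at 8 (fail-walked)
pos 45 'b': at 8 (fail-walked)
pos 46 'b': at 8 (fail-walked)
pos 47 'c': at 14  → match P3@[46:47]
pos 48 'c': at 5 (fail-walked)
pos 49 'b': at 6
pos 50 'a': at 7  → match P1@[47:50]
pos 51 'c': at 10 (fail-walked)
pos 52 'c': at 11
pos 53 'b': at 12
pos 54 'a': at 7 (fail-walked)  → match P1@[51:54]
pos 55 'c': at 10 (fail-walked)
pos 56 'c': at 11
pos 57 'b': at 12
pos 58 'a': at 7 (fail-walked)  → match P1@[55:58]
pos 59 'c': at 10 (fail-walked)
pos 60 'c': at 11

Matches: [[3,1],[7,1],[12,3],[14,3],[17,1],[25,2],[25,4],[27,3],[31,0],[37,2],[37,4],[38,3],[43,1],[47,3],[50,1],[54,1],[58,1]]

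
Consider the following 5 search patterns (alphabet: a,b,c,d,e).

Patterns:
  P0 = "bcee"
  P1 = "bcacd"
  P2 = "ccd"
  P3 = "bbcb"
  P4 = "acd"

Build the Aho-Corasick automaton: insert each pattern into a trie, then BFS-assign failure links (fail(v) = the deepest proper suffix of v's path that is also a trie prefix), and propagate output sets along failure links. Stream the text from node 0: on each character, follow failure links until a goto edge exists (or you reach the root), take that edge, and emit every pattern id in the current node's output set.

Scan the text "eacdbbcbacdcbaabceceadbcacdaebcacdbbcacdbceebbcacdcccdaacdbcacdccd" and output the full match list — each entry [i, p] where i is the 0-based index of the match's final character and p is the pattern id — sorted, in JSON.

Construct AC machine:
Trie (insert patterns):
  n0 'ε': a→14 b→1 c→8
  n1 'b': b→11 c→2
  n2 'bc': a→5 e→3
  n3 'bce': e→4
  n4 'bcee': ·  [P0 ends]
  n5 'bca': c→6
  n6 'bcac': d→7
  n7 'bcacd': ·  [P1 ends]
  n8 'c': c→9
  n9 'cc': d→10
  n10 'ccd': ·  [P2 ends]
  n11 'bb': c→12
  n12 'bbc': b→13
  n13 'bbcb': ·  [P3 ends]
  n14 'a': c→15
  n15 'ac': d→16
  n16 'acd': ·  [P4 ends]

Failure links (BFS by depth):
  n1('b'): parent n0 fail=0; on 'b' 0 → fail=0;  out ∅∪∅=∅
  n8('c'): parent n0 fail=0; on 'c' 0 → fail=0;  out ∅∪∅=∅
  n14('a'): parent n0 fail=0; on 'a' 0 → fail=0;  out ∅∪∅=∅
  n2('bc'): parent n1 fail=0; on 'c' 0 → fail=8;  out ∅∪∅=∅
  n9('cc'): parent n8 fail=0; on 'c' 0 → fail=8;  out ∅∪∅=∅
  n11('bb'): parent n1 fail=0; on 'b' 0 → fail=1;  out ∅∪∅=∅
  n15('ac'): parent n14 fail=0; on 'c' 0 → fail=8;  out ∅∪∅=∅
  n3('bce'): parent n2 fail=8; on 'e' 8→0 → fail=0;  out ∅∪∅=∅
  n5('bca'): parent n2 fail=8; on 'a' 8→0 → fail=14;  out ∅∪∅=∅
  n10('ccd'): parent n9 fail=8; on 'd' 8→0 → fail=0;  out {2}∪∅={2}
  n12('bbc'): parent n11 fail=1; on 'c' 1 → fail=2;  out ∅∪∅=∅
  n16('acd'): parent n15 fail=8; on 'd' 8→0 → fail=0;  out {4}∪∅={4}
  n4('bcee'): parent n3 fail=0; on 'e' 0 → fail=0;  out {0}∪∅={0}
  n6('bcac'): parent n5 fail=14; on 'c' 14 → fail=15;  out ∅∪∅=∅
  n13('bbcb'): parent n12 fail=2; on 'b' 2→8→0 → fail=1;  out {3}∪∅={3}
  n7('bcacd'): parent n6 fail=15; on 'd' 15 → fail=16;  out {1}∪{4}={1,4}

Run:
pos 0 'e': at 0
pos 1 'a': at 14
pos 2 'c': at 15
pos 3 'd': at 16  ** P4@[1:3]
pos 4 'b': at 1 (fail-walked)
pos 5 'b': at 11
pos 6 'c': at 12
pos 7 'b': at 13  ** P3@[4:7]
pos 8 'a': at 14 (fail-walked)
pos 9 'c': at 15
pos 10 'd': at 16  ** P4@[8:10]
pos 11 'c': at 8 (fail-walked)
pos 12 'b': at 1 (fail-walked)
pos 13 'a': at 14 (fail-walked)
pos 14 'a': at 14 (fail-walked)
pos 15 'b': at 1 (fail-walked)
pos 16 'c': at 2
pos 17 'e': at 3
pos 18 'c': at 8 (fail-walked)
pos 19 'e': at 0 (fail-walked)
pos 20 'a': at 14
pos 21 'd': at 0 (fail-walked)
pos 22 'b': at 1
pos 23 'c': at 2
pos 24 'a': at 5
pos 25 'c': at 6
pos 26 'd': at 7  ** P1@[22:26],P4@[24:26]
pos 27 'a': at 14 (fail-walked)
pos 28 'e': at 0 (fail-walked)
pos 29 'b': at 1
pos 30 'c': at 2
pos 31 'a': at 5
pos 32 'c': at 6
pos 33 'd': at 7  ** P1@[29:33],P4@[31:33]
pos 34 'b': at 1 (fail-walked)
pos 35 'b': at 11
pos 36 'c': at 12
pos 37 'a': at 5 (fail-walked)
pos 38 'c': at 6
pos 39 'd': at 7  ** P1@[35:39],P4@[37:39]
pos 40 'b': at 1 (fail-walked)
pos 41 'c': at 2
pos 42 'e': at 3
pos 43 'e': at 4  ** P0@[40:43]
pos 44 'b': at 1 (fail-walked)
pos 45 'b': at 11
pos 46 'c': at 12
pos 47 'a': at 5 (fail-walked)
pos 48 'c': at 6
pos 49 'd': at 7  ** P1@[45:49],P4@[47:49]
pos 50 'c': at 8 (fail-walked)
pos 51 'c': at 9
pos 52 'c': at 9 (fail-walked)
pos 53 'd': at 10  ** P2@[51:53]
pos 54 'a': at 14 (fail-walked)
pos 55 'a': at 14 (fail-walked)
pos 56 'c': at 15
pos 57 'd': at 16  ** P4@[55:57]
pos 58 'b': at 1 (fail-walked)
pos 59 'c': at 2
pos 60 'a': at 5
pos 61 'c': at 6
pos 62 'd': at 7  ** P1@[58:62],P4@[60:62]
pos 63 'c': at 8 (fail-walked)
pos 64 'c': at 9
pos 65 'd': at 10  ** P2@[63:65]

All matches (sorted): [[3,4],[7,3],[10,4],[26,1],[26,4],[33,1],[33,4],[39,1],[39,4],[43,0],[49,1],[49,4],[53,2],[57,4],[62,1],[62,4],[65,2]]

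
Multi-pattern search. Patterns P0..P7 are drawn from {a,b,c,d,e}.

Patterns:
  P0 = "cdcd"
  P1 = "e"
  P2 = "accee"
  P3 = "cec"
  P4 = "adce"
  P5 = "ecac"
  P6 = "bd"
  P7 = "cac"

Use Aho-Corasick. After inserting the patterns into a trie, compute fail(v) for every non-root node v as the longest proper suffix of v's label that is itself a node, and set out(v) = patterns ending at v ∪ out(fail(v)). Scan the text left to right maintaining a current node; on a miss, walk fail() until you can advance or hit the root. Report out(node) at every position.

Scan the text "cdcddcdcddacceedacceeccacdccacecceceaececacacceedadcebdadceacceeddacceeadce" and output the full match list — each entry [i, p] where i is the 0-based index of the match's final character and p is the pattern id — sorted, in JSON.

Build automaton:
Trie nodes:
  n0 'ε': a→6 b→19 c→1 e→5
  n1 'c': a→21 d→2 e→11
  n2 'cd': c→3
  n3 'cdc': d→4
  n4 'cdcd': ·  ←P0
  n5 'e': c→16  ←P1
  n6 'a': c→7 d→13
  n7 'ac': c→8
  n8 'acc': e→9
  n9 'acce': e→10
  n10 'accee': ·  ←P2
  n11 'ce': c→12
  n12 'cec': ·  ←P3
  n13 'ad': c→14
  n14 'adc': e→15
  n15 'adce': ·  ←P4
  n16 'ec': a→17
  n17 'eca': c→18
  n18 'ecac': ·  ←P5
  n19 'b': d→20
  n20 'bd': ·  ←P6
  n21 'ca': c→22
  n22 'cac': ·  ←P7

Failure links (BFS by depth):
  fail(1) 'c': from fail(0)=0 chase 'c': 0 ⇒ 0;  out=∅∪out(0)=∅
  fail(5) 'e': from fail(0)=0 chase 'e': 0 ⇒ 0;  out={1}∪out(0)={1}
  fail(6) 'a': from fail(0)=0 chase 'a': 0 ⇒ 0;  out=∅∪out(0)=∅
  fail(19) 'b': from fail(0)=0 chase 'b': 0 ⇒ 0;  out=∅∪out(0)=∅
  fail(2) 'cd': from fail(1)=0 chase 'd': 0 ⇒ 0;  out=∅∪out(0)=∅
  fail(7) 'ac': from fail(6)=0 chase 'c': 0 ⇒ 1;  out=∅∪out(1)=∅
  fail(11) 'ce': from fail(1)=0 chase 'e': 0 ⇒ 5;  out=∅∪out(5)={1}
  fail(13) 'ad': from fail(6)=0 chase 'd': 0 ⇒ 0;  out=∅∪out(0)=∅
  fail(16) 'ec': from fail(5)=0 chase 'c': 0 ⇒ 1;  out=∅∪out(1)=∅
  fail(20) 'bd': from fail(19)=0 chase 'd': 0 ⇒ 0;  out={6}∪out(0)={6}
  fail(21) 'ca': from fail(1)=0 chase 'a': 0 ⇒ 6;  out=∅∪out(6)=∅
  fail(3) 'cdc': from fail(2)=0 chase 'c': 0 ⇒ 1;  out=∅∪out(1)=∅
  fail(8) 'acc': from fail(7)=1 chase 'c': 1→0 ⇒ 1;  out=∅∪out(1)=∅
  fail(12) 'cec': from fail(11)=5 chase 'c': 5 ⇒ 16;  out={3}∪out(16)={3}
  fail(14) 'adc': from fail(13)=0 chase 'c': 0 ⇒ 1;  out=∅∪out(1)=∅
  fail(17) 'eca': from fail(16)=1 chase 'a': 1 ⇒ 21;  out=∅∪out(21)=∅
  fail(22) 'cac': from fail(21)=6 chase 'c': 6 ⇒ 7;  out={7}∪out(7)={7}
  fail(4) 'cdcd': from fail(3)=1 chase 'd': 1 ⇒ 2;  out={0}∪out(2)={0}
  fail(9) 'acce': from fail(8)=1 chase 'e': 1 ⇒ 11;  out=∅∪out(11)={1}
  fail(15) 'adce': from fail(14)=1 chase 'e': 1 ⇒ 11;  out={4}∪out(11)={1,4}
  fail(18) 'ecac': from fail(17)=21 chase 'c': 21 ⇒ 22;  out={5}∪out(22)={5,7}
  fail(10) 'accee': from fail(9)=11 chase 'e': 11→5→0 ⇒ 5;  out={2}∪out(5)={1,2}

Text stream:
i=0 'c': node 0→1
i=1 'd': node 1→2
i=2 'c': node 2→3
i=3 'd': node 3→4  ** P0@[0:3]
i=4 'd': node 4→0 ·f
i=5 'c': node 0→1
i=6 'd': node 1→2
i=7 'c': node 2→3
i=8 'd': node 3→4  ** P0@[5:8]
i=9 'd': node 4→0 ·f
i=10 'a': node 0→6
i=11 'c': node 6→7
i=12 'c': node 7→8
i=13 'e': node 8→9  ** P1@[13:13]
i=14 'e': node 9→10  ** P1@[14:14],P2@[10:14]
i=15 'd': node 10→0 ·f
i=16 'a': node 0→6
i=17 'c': node 6→7
i=18 'c': node 7→8
i=19 'e': node 8→9  ** P1@[19:19]
i=20 'e': node 9→10  ** P1@[20:20],P2@[16:20]
i=21 'c': node 10→16 ·f
i=22 'c': node 16→1 ·f
i=23 'a': node 1→21
i=24 'c': node 21→22  ** P7@[22:24]
i=25 'd': node 22→2 ·f
i=26 'c': node 2→3
i=27 'c': node 3→1 ·f
i=28 'a': node 1→21
i=29 'c': node 21→22  ** P7@[27:29]
i=30 'e': node 22→11 ·f  ** P1@[30:30]
i=31 'c': node 11→12  ** P3@[29:31]
i=32 'c': node 12→1 ·f
i=33 'e': node 1→11  ** P1@[33:33]
i=34 'c': node 11→12  ** P3@[32:34]
i=35 'e': node 12→11 ·f  ** P1@[35:35]
i=36 'a': node 11→6 ·f
i=37 'e': node 6→5 ·f  ** P1@[37:37]
i=38 'c': node 5→16
i=39 'e': node 16→11 ·f  ** P1@[39:39]
i=40 'c': node 11→12  ** P3@[38:40]
i=41 'a': node 12→17 ·f
i=42 'c': node 17→18  ** P5@[39:42],P7@[40:42]
i=43 'a': node 18→21 ·f
i=44 'c': node 21→22  ** P7@[42:44]
i=45 'c': node 22→8 ·f
i=46 'e': node 8→9  ** P1@[46:46]
i=47 'e': node 9→10  ** P1@[47:47],P2@[43:47]
i=48 'd': node 10→0 ·f
i=49 'a': node 0→6
i=50 'd': node 6→13
i=51 'c': node 13→14
i=52 'e': node 14→15  ** P1@[52:52],P4@[49:52]
i=53 'b': node 15→19 ·f
i=54 'd': node 19→20  ** P6@[53:54]
i=55 'a': node 20→6 ·f
i=56 'd': node 6→13
i=57 'c': node 13→14
i=58 'e': node 14→15  ** P1@[58:58],P4@[55:58]
i=59 'a': node 15→6 ·f
i=60 'c': node 6→7
i=61 'c': node 7→8
i=62 'e': node 8→9  ** P1@[62:62]
i=63 'e': node 9→10  ** P1@[63:63],P2@[59:63]
i=64 'd': node 10→0 ·f
i=65 'd': node 0→0
i=66 'a': node 0→6
i=67 'c': node 6→7
i=68 'c': node 7→8
i=69 'e': node 8→9  ** P1@[69:69]
i=70 'e': node 9→10  ** P1@[70:70],P2@[66:70]
i=71 'a': node 10→6 ·f
i=72 'd': node 6→13
i=73 'c': node 13→14
i=74 'e': node 14→15  ** P1@[74:74],P4@[71:74]

Matches: [[3,0],[8,0],[13,1],[14,1],[14,2],[19,1],[20,1],[20,2],[24,7],[29,7],[30,1],[31,3],[33,1],[34,3],[35,1],[37,1],[39,1],[40,3],[42,5],[42,7],[44,7],[46,1],[47,1],[47,2],[52,1],[52,4],[54,6],[58,1],[58,4],[62,1],[63,1],[63,2],[69,1],[70,1],[70,2],[74,1],[74,4]]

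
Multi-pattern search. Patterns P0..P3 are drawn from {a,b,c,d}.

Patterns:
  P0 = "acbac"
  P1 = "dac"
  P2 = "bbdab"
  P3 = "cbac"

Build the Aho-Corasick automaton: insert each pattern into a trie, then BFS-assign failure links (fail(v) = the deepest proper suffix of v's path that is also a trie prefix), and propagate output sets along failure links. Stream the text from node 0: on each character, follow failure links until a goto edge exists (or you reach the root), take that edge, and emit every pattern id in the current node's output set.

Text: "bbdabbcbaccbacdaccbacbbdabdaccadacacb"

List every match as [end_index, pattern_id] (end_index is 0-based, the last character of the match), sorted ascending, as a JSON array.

Build:
Trie (insert patterns):
  0='ε' goto a→1 b→9 c→14 d→6
  1='a' goto c→2
  2='ac' goto b→3
  3='acb' goto a→4
  4='acba' goto c→5
  5='acbac' goto ·  [P0 ends]
  6='d' goto a→7
  7='da' goto c→8
  8='dac' goto ·  [P1 ends]
  9='b' goto b→10
  10='bb' goto d→11
  11='bbd' goto a→12
  12='bbda' goto b→13
  13='bbdab' goto ·  [P2 ends]
  14='c' goto b→15
  15='cb' goto a→16
  16='cba' goto c→17
  17='cbac' goto ·  [P3 ends]

Failure links (BFS by depth):
  n1('a'): parent n0 fail=0; on 'a' 0 → fail=0;  out ∅∪∅=∅
  n6('d'): parent n0 fail=0; on 'd' 0 → fail=0;  out ∅∪∅=∅
  n9('b'): parent n0 fail=0; on 'b' 0 → fail=0;  out ∅∪∅=∅
  n14('c'): parent n0 fail=0; on 'c' 0 → fail=0;  out ∅∪∅=∅
  n2('ac'): parent n1 fail=0; on 'c' 0 → fail=14;  out ∅∪∅=∅
  n7('da'): parent n6 fail=0; on 'a' 0 → fail=1;  out ∅∪∅=∅
  n10('bb'): parent n9 fail=0; on 'b' 0 → fail=9;  out ∅∪∅=∅
  n15('cb'): parent n14 fail=0; on 'b' 0 → fail=9;  out ∅∪∅=∅
  n3('acb'): parent n2 fail=14; on 'b' 14 → fail=15;  out ∅∪∅=∅
  n8('dac'): parent n7 fail=1; on 'c' 1 → fail=2;  out {1}∪∅={1}
  n11('bbd'): parent n10 fail=9; on 'd' 9→0 → fail=6;  out ∅∪∅=∅
  n16('cba'): parent n15 fail=9; on 'a' 9→0 → fail=1;  out ∅∪∅=∅
  n4('acba'): parent n3 fail=15; on 'a' 15 → fail=16;  out ∅∪∅=∅
  n12('bbda'): parent n11 fail=6; on 'a' 6 → fail=7;  out ∅∪∅=∅
  n17('cbac'): parent n16 fail=1; on 'c' 1 → fail=2;  out {3}∪∅={3}
  n5('acbac'): parent n4 fail=16; on 'c' 16 → fail=17;  out {0}∪{3}={0,3}
  n13('bbdab'): parent n12 fail=7; on 'b' 7→1→0 → fail=9;  out {2}∪∅={2}

Text stream:
i=0 'b': node 0→9
i=1 'b': node 9→10
i=2 'd': node 10→11
i=3 'a': node 11→12
i=4 'b': node 12→13  ** P2@[0:4]
i=5 'b': node 13→10 (fail-walked)
i=6 'c': node 10→14 (fail-walked)
i=7 'b': node 14→15
i=8 'a': node 15→16
i=9 'c': node 16→17  ** P3@[6:9]
i=10 'c': node 17→14 (fail-walked)
i=11 'b': node 14→15
i=12 'a': node 15→16
i=13 'c': node 16→17  ** P3@[10:13]
i=14 'd': node 17→6 (fail-walked)
i=15 'a': node 6→7
i=16 'c': node 7→8  ** P1@[14:16]
i=17 'c': node 8→14 (fail-walked)
i=18 'b': node 14→15
i=19 'a': node 15→16
i=20 'c': node 16→17  ** P3@[17:20]
i=21 'b': node 17→3 (fail-walked)
i=22 'b': node 3→10 (fail-walked)
i=23 'd': node 10→11
i=24 'a': node 11→12
i=25 'b': node 12→13  ** P2@[21:25]
i=26 'd': node 13→6 (fail-walked)
i=27 'a': node 6→7
i=28 'c': node 7→8  ** P1@[26:28]
i=29 'c': node 8→14 (fail-walked)
i=30 'a': node 14→1 (fail-walked)
i=31 'd': node 1→6 (fail-walked)
i=32 'a': node 6→7
i=33 'c': node 7→8  ** P1@[31:33]
i=34 'a': node 8→1 (fail-walked)
i=35 'c': node 1→2
i=36 'b': node 2→3

Matches: [[4,2],[9,3],[13,3],[16,1],[20,3],[25,2],[28,1],[33,1]]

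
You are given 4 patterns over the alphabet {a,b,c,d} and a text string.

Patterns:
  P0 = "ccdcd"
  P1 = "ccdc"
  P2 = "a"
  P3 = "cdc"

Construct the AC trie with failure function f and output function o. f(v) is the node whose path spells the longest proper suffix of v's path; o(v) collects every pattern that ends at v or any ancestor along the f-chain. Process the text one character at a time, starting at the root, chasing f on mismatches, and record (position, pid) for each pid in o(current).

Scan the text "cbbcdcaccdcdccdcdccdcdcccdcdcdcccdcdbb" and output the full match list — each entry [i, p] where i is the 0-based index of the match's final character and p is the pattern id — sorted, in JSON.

Build automaton:
Trie nodes:
  n0 'ε': a→6 c→1
  n1 'c': c→2 d→7
  n2 'cc': d→3
  n3 'ccd': c→4
  n4 'ccdc': d→5  [P1 ends]
  n5 'ccdcd': ·  [P0 ends]
  n6 'a': ·  [P2 ends]
  n7 'cd': c→8
  n8 'cdc': ·  [P3 ends]

BFS fail/out derivation:
  fail(1) 'c': from fail(0)=0 chase 'c': 0 ⇒ 0;  out=∅∪out(0)=∅
  fail(6) 'a': from fail(0)=0 chase 'a': 0 ⇒ 0;  out={2}∪out(0)={2}
  fail(2) 'cc': from fail(1)=0 chase 'c': 0 ⇒ 1;  out=∅∪out(1)=∅
  fail(7) 'cd': from fail(1)=0 chase 'd': 0 ⇒ 0;  out=∅∪out(0)=∅
  fail(3) 'ccd': from fail(2)=1 chase 'd': 1 ⇒ 7;  out=∅∪out(7)=∅
  fail(8) 'cdc': from fail(7)=0 chase 'c': 0 ⇒ 1;  out={3}∪out(1)={3}
  fail(4) 'ccdc': from fail(3)=7 chase 'c': 7 ⇒ 8;  out={1}∪out(8)={1,3}
  fail(5) 'ccdcd': from fail(4)=8 chase 'd': 8→1 ⇒ 7;  out={0}∪out(7)={0}

Scan:
i=0 'c': node 0→1
i=1 'b': node 1→0 (fail-walked)
i=2 'b': node 0→0
i=3 'c': node 0→1
i=4 'd': node 1→7
i=5 'c': node 7→8  emit P3@[3:5]
i=6 'a': node 8→6 (fail-walked)  emit P2@[6:6]
i=7 'c': node 6→1 (fail-walked)
i=8 'c': node 1→2
i=9 'd': node 2→3
i=10 'c': node 3→4  emit P1@[7:10],P3@[8:10]
i=11 'd': node 4→5  emit P0@[7:11]
i=12 'c': node 5→8 (fail-walked)  emit P3@[10:12]
i=13 'c': node 8→2 (fail-walked)
i=14 'd': node 2→3
i=15 'c': node 3→4  emit P1@[12:15],P3@[13:15]
i=16 'd': node 4→5  emit P0@[12:16]
i=17 'c': node 5→8 (fail-walked)  emit P3@[15:17]
i=18 'c': node 8→2 (fail-walked)
i=19 'd': node 2→3
i=20 'c': node 3→4  emit P1@[17:20],P3@[18:20]
i=21 'd': node 4→5  emit P0@[17:21]
i=22 'c': node 5→8 (fail-walked)  emit P3@[20:22]
i=23 'c': node 8→2 (fail-walked)
i=24 'c': node 2→2 (fail-walked)
i=25 'd': node 2→3
i=26 'c': node 3→4  emit P1@[23:26],P3@[24:26]
i=27 'd': node 4→5  emit P0@[23:27]
i=28 'c': node 5→8 (fail-walked)  emit P3@[26:28]
i=29 'd': node 8→7 (fail-walked)
i=30 'c': node 7→8  emit P3@[28:30]
i=31 'c': node 8→2 (fail-walked)
i=32 'c': node 2→2 (fail-walked)
i=33 'd': node 2→3
i=34 'c': node 3→4  emit P1@[31:34],P3@[32:34]
i=35 'd': node 4→5  emit P0@[31:35]
i=36 'b': node 5→0 (fail-walked)
i=37 'b': node 0→0

Result: [[5,3],[6,2],[10,1],[10,3],[11,0],[12,3],[15,1],[15,3],[16,0],[17,3],[20,1],[20,3],[21,0],[22,3],[26,1],[26,3],[27,0],[28,3],[30,3],[34,1],[34,3],[35,0]]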